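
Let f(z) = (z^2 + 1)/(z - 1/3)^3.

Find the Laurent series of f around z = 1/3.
Put w = z - (1/3), i.e. z = w + 1/3. The denominator is w^3, so it suffices to rewrite the numerator in powers of w.

P(z) = z^2 + 1
P(w + 1/3) = 10/9 + 2*w/3 + w^2

Dividing each term by w^3:
  f = 10/(9*w^3) + 2/(3*w^2) + 1/w

Substituting back w = z - 1/3:
  f(z) = 10/(9*(z - 1/3)^3) + 2/(3*(z - 1/3)^2) + 1/(z - 1/3)

The series is finite because the numerator is a polynomial; the negative powers form the principal part, and the coefficient of 1/(z - 1/3) gives Res(f, 1/3) = 1.

Final answer: 10/(9*(z - 1/3)^3) + 2/(3*(z - 1/3)^2) + 1/(z - 1/3)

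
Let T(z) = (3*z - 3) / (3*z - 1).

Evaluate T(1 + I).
Substitute z = 1 + I:
  numerator:   3*(1 + I) - 3 = 3*I
  denominator: 3*(1 + I) - 1 = 2 + 3*I
T(1 + I) = (3*I)/(2 + 3*I); multiplying numerator and denominator by the conjugate 2 - 3*I gives (9 + 6*I)/13 = 9/13 + 6*I/13

Final answer: 9/13 + 6*I/13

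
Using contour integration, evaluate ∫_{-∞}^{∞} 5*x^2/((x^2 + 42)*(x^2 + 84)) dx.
Let f(z) = 5*z^2/((z^2 + 42)*(z^2 + 84)). The denominator has no real zeros and deg Q - deg P = 2 ≥ 2, so the integral of f over the upper semicircle |z| = R tends to 0 as R → ∞. Closing the contour in the upper half-plane,
  ∫_{-∞}^{∞} f(x) dx = 2πi · Σ Res(f, z_k)  over the poles with Im z_k > 0.

Zeros of the denominator: z^2 + 42 = 0 gives z = ±sqrt(42)*I; z^2 + 84 = 0 gives z = ±2*sqrt(21)*I.
Upper half-plane: z = 2*sqrt(21)*I, z = sqrt(42)*I (simple).

Each pole is a simple zero of Q(z) = z^4 + 126*z^2 + 3528, so Res(f, z₀) = P(z₀)/Q'(z₀) with P(z) = 5*z^2, Q'(z) = 4*z^3 + 252*z:
  Res(f, 2*sqrt(21)*I) = (-420)/(-168*sqrt(21)*I) = -5*sqrt(21)*I/42
  Res(f, sqrt(42)*I) = (-210)/(84*sqrt(42)*I) = 5*sqrt(42)*I/84

Sum of residues: 5*I*(-2*sqrt(21) + sqrt(42))/84
∫_{-∞}^{∞} f(x) dx = 2πi · (5*I*(-2*sqrt(21) + sqrt(42))/84) = 5*pi*(-sqrt(42) + 2*sqrt(21))/42

Final answer: 5*pi*(-sqrt(42) + 2*sqrt(21))/42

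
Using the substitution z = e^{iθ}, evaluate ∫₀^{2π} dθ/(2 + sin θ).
2*sqrt(3)*pi/3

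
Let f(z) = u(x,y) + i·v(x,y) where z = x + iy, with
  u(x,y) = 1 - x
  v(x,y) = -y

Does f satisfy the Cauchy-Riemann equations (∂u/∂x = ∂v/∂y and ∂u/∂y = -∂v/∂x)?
∂u/∂x = -1
∂v/∂y = -1
∂u/∂y = 0
∂v/∂x = 0
∂u/∂x = ∂v/∂y and ∂u/∂y = -∂v/∂x hold identically; f is analytic.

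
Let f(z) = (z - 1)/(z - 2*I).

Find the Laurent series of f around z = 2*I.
Put w = z - (2*I), i.e. z = w + 2*I. The denominator is w, so it suffices to rewrite the numerator in powers of w.

P(z) = z - 1
P(w + 2*I) = -1 + 2*I + w

Dividing each term by w:
  f = (-1 + 2*I)/w + 1

Substituting back w = z - 2*I:
  f(z) = (-1 + 2*I)/(z - 2*I) + 1

The series is finite because the numerator is a polynomial; the negative powers form the principal part, and the coefficient of 1/(z - 2*I) gives Res(f, 2*I) = -1 + 2*I.

Final answer: (-1 + 2*I)/(z - 2*I) + 1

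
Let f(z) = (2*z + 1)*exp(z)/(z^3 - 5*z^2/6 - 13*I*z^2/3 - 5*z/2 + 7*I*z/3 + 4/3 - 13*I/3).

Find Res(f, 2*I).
Write f(z) = P(z)/Q(z) with P(z) = (2*z + 1)*exp(z) and Q(z) = z^3 - 5*z^2/6 - 13*I*z^2/3 - 5*z/2 + 7*I*z/3 + 4/3 - 13*I/3.
The denominator factors as Q(z) = (z - 1/3 + 2*I/3)*(z - 2*I)*(z - 1/2 - 3*I), so z = 2*I is a simple zero of Q and P is analytic there; z = 2*I is therefore a simple pole and
  Res(f, z₀) = P(z₀)/Q'(z₀).

Q'(z) = 3*z^2 - 5*z/3 - 26*I*z/3 - 5/2 + 7*I/3, so Q'(2*I) = 17/6 - I.
P(2*I) = (1 + 4*I)*exp(2*I).

Res(f, 2*I) = ((1 + 4*I)*exp(2*I))/(17/6 - I) = (-42/325 + 444*I/325)*exp(2*I)

Final answer: (-42/325 + 444*I/325)*exp(2*I)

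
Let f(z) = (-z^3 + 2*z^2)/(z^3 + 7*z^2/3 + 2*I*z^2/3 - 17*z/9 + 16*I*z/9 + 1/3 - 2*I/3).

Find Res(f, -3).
Write f(z) = P(z)/Q(z) with P(z) = -z^3 + 2*z^2 and Q(z) = z^3 + 7*z^2/3 + 2*I*z^2/3 - 17*z/9 + 16*I*z/9 + 1/3 - 2*I/3.
The denominator factors as Q(z) = (z + 3)*(z - 1/3 + 2*I/3)*(z - 1/3), so z = -3 is a simple zero of Q and P is analytic there; z = -3 is therefore a simple pole and
  Res(f, z₀) = P(z₀)/Q'(z₀).

Q'(z) = 3*z^2 + 14*z/3 + 4*I*z/3 - 17/9 + 16*I/9, so Q'(-3) = 100/9 - 20*I/9.
P(-3) = 45.

Res(f, -3) = (45)/(100/9 - 20*I/9) = 405/104 + 81*I/104

Final answer: 405/104 + 81*I/104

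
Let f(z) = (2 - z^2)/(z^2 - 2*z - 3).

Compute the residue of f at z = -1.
Write f(z) = P(z)/Q(z) with P(z) = 2 - z^2 and Q(z) = z^2 - 2*z - 3.
The denominator factors as Q(z) = (z + 1)*(z - 3), so z = -1 is a simple zero of Q and P is analytic there; z = -1 is therefore a simple pole and
  Res(f, z₀) = P(z₀)/Q'(z₀).

Q'(z) = 2*z - 2, so Q'(-1) = -4.
P(-1) = 1.

Res(f, -1) = (1)/(-4) = -1/4

Final answer: -1/4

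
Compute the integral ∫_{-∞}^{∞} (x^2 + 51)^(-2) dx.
Let f(z) = (z^2 + 51)^(-2). The denominator has no real zeros and deg Q - deg P = 4 ≥ 2, so the integral of f over the upper semicircle |z| = R tends to 0 as R → ∞. Closing the contour in the upper half-plane,
  ∫_{-∞}^{∞} f(x) dx = 2πi · Σ Res(f, z_k)  over the poles with Im z_k > 0.

Zeros of the denominator: z^2 + 51 = 0 gives z = ±sqrt(51)*I.
Upper half-plane: z = sqrt(51)*I (a pole of order 2).

Write f(z) = g(z)/(z - sqrt(51)*I)^2 with g(z) = (z + sqrt(51)*I)^(-2). For a double pole, Res(f, z₀) = g'(z₀):
  g'(z) = -2/(z + sqrt(51)*I)^3
  Res(f, sqrt(51)*I) = g'(sqrt(51)*I) = -sqrt(51)*I/10404

∫_{-∞}^{∞} f(x) dx = 2πi · (-sqrt(51)*I/10404) = sqrt(51)*pi/5202

Final answer: sqrt(51)*pi/5202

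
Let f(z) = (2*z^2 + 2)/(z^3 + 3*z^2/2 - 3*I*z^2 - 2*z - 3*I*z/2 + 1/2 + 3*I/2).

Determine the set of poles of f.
{-1 + I, -1 + 2*I, 1/2}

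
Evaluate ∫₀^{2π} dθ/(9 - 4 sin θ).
Call the integral J. The integrand is 2π-periodic and we integrate over a full period, so shifting θ does not change the value (θ → θ + π/2 turns sin θ into cos θ; θ → θ + π flips the sign of the trig term). Hence
  J = ∫₀^{2π} dθ/(9 + 4 cos θ).
Put z = e^{iθ}: then cos θ = (z + 1/z)/2, dθ = dz/(iz), and z runs once counterclockwise around |z| = 1:
  J = ∮_{|z|=1} 1/(9 + 4*(z + 1/z)/2) · dz/(iz) = (2/i) ∮_{|z|=1} dz/(4*z^2 + 18*z + 4).
The roots of 4*z^2 + 18*z + 4 are z = (-9 ± sqrt(9^2 - 4^2))/4, with sqrt(65) = sqrt(65); their product is 1, so only z₊ = -9/4 + sqrt(65)/4 lies inside the unit circle (z₋ = -9/4 - sqrt(65)/4 lies outside).
z₊ is a simple zero of q(z) = 4*z^2 + 18*z + 4, so Res(1/q, z₊) = 1/q'(z₊) with q'(z) = 8*z + 18; and q'(z₊) = 4*(z₊ - z₋) = 2*sqrt(65).
Therefore J = (2/i) · 2πi · 1/(2*sqrt(65)) = 2*pi/(sqrt(65)) = 2*sqrt(65)*pi/65

Final answer: 2*sqrt(65)*pi/65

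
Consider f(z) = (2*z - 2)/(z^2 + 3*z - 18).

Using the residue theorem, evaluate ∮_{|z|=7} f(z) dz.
By the residue theorem, ∮_C f(z) dz = 2πi · (sum of the residues of f at the poles inside |z| = 7).

The denominator factors as (z - 3)*(z + 6), so the singularities of f are simple poles at z = 3, z = -6.
  |3|² = 9 < 49 = 7², so this pole is inside the contour.
  |-6|² = 36 < 49 = 7², so this pole is inside the contour.

With P(z) = 2*z - 2 and Q(z) = z^2 + 3*z - 18, each pole is simple, so Res(f, z₀) = P(z₀)/Q'(z₀) with Q'(z) = 2*z + 3.
  Res(f, 3) = P(3)/Q'(3) = (4)/(9) = 4/9
  Res(f, -6) = P(-6)/Q'(-6) = (-14)/(-9) = 14/9

Sum of residues inside C: 2
∮_C f(z) dz = 2πi · (2) = 4*I*pi

Final answer: 4*I*pi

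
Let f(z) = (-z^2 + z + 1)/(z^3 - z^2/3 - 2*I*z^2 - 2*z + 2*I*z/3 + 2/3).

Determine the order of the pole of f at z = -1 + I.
Factor the denominator:
  z^3 - z^2/3 - 2*I*z^2 - 2*z + 2*I*z/3 + 2/3 = (z + 1 - I)*(z - 1/3)*(z - 1 - I)

The numerator P(z) = -z^2 + z + 1 has P(-1 + I) = 3*I ≠ 0, so no factor of (z + 1 - I) cancels.
Near z = -1 + I we can therefore write f(z) = g(z)/(z + 1 - I) with g analytic at -1 + I and g(-1 + I) ≠ 0 (g is the numerator divided by the remaining denominator factors).

Hence z = -1 + I is a pole of order 1.

Final answer: 1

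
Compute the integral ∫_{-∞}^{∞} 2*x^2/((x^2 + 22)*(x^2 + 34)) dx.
Let f(z) = 2*z^2/((z^2 + 22)*(z^2 + 34)). The denominator has no real zeros and deg Q - deg P = 2 ≥ 2, so the integral of f over the upper semicircle |z| = R tends to 0 as R → ∞. Closing the contour in the upper half-plane,
  ∫_{-∞}^{∞} f(x) dx = 2πi · Σ Res(f, z_k)  over the poles with Im z_k > 0.

Zeros of the denominator: z^2 + 34 = 0 gives z = ±sqrt(34)*I; z^2 + 22 = 0 gives z = ±sqrt(22)*I.
Upper half-plane: z = sqrt(22)*I, z = sqrt(34)*I (simple).

Each pole is a simple zero of Q(z) = z^4 + 56*z^2 + 748, so Res(f, z₀) = P(z₀)/Q'(z₀) with P(z) = 2*z^2, Q'(z) = 4*z^3 + 112*z:
  Res(f, sqrt(22)*I) = (-44)/(24*sqrt(22)*I) = sqrt(22)*I/12
  Res(f, sqrt(34)*I) = (-68)/(-24*sqrt(34)*I) = -sqrt(34)*I/12

Sum of residues: I*(-sqrt(34) + sqrt(22))/12
∫_{-∞}^{∞} f(x) dx = 2πi · (I*(-sqrt(34) + sqrt(22))/12) = pi*(-sqrt(22) + sqrt(34))/6

Final answer: pi*(-sqrt(22) + sqrt(34))/6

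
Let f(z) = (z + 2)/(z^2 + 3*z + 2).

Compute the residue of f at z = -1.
Write f(z) = P(z)/Q(z) with P(z) = z + 2 and Q(z) = z^2 + 3*z + 2.
The denominator factors as Q(z) = (z + 2)*(z + 1), so z = -1 is a simple zero of Q and P is analytic there; z = -1 is therefore a simple pole and
  Res(f, z₀) = P(z₀)/Q'(z₀).

Q'(z) = 2*z + 3, so Q'(-1) = 1.
P(-1) = 1.

Res(f, -1) = (1)/(1) = 1

Final answer: 1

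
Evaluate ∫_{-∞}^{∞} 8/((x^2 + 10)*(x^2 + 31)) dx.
Let f(z) = 8/((z^2 + 10)*(z^2 + 31)). The denominator has no real zeros and deg Q - deg P = 4 ≥ 2, so the integral of f over the upper semicircle |z| = R tends to 0 as R → ∞. Closing the contour in the upper half-plane,
  ∫_{-∞}^{∞} f(x) dx = 2πi · Σ Res(f, z_k)  over the poles with Im z_k > 0.

Zeros of the denominator: z^2 + 31 = 0 gives z = ±sqrt(31)*I; z^2 + 10 = 0 gives z = ±sqrt(10)*I.
Upper half-plane: z = sqrt(10)*I, z = sqrt(31)*I (simple).

Each pole is a simple zero of Q(z) = z^4 + 41*z^2 + 310, so Res(f, z₀) = P(z₀)/Q'(z₀) with P(z) = 8, Q'(z) = 4*z^3 + 82*z:
  Res(f, sqrt(10)*I) = (8)/(42*sqrt(10)*I) = -2*sqrt(10)*I/105
  Res(f, sqrt(31)*I) = (8)/(-42*sqrt(31)*I) = 4*sqrt(31)*I/651

Sum of residues: 2*I*(-31*sqrt(10) + 10*sqrt(31))/3255
∫_{-∞}^{∞} f(x) dx = 2πi · (2*I*(-31*sqrt(10) + 10*sqrt(31))/3255) = 4*pi*(-10*sqrt(31) + 31*sqrt(10))/3255

Final answer: 4*pi*(-10*sqrt(31) + 31*sqrt(10))/3255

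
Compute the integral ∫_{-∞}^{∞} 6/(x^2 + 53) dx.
Let f(z) = 6/(z^2 + 53). The denominator has no real zeros and deg Q - deg P = 2 ≥ 2, so the integral of f over the upper semicircle |z| = R tends to 0 as R → ∞. Closing the contour in the upper half-plane,
  ∫_{-∞}^{∞} f(x) dx = 2πi · Σ Res(f, z_k)  over the poles with Im z_k > 0.

Zeros of the denominator: z^2 + 53 = 0 gives z = ±sqrt(53)*I.
Upper half-plane: z = sqrt(53)*I (simple).

Each pole is a simple zero of Q(z) = z^2 + 53, so Res(f, z₀) = P(z₀)/Q'(z₀) with P(z) = 6, Q'(z) = 2*z:
  Res(f, sqrt(53)*I) = (6)/(2*sqrt(53)*I) = -3*sqrt(53)*I/53

∫_{-∞}^{∞} f(x) dx = 2πi · (-3*sqrt(53)*I/53) = 6*sqrt(53)*pi/53

Final answer: 6*sqrt(53)*pi/53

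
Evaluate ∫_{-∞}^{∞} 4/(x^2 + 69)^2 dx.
Let f(z) = 4/(z^2 + 69)^2. The denominator has no real zeros and deg Q - deg P = 4 ≥ 2, so the integral of f over the upper semicircle |z| = R tends to 0 as R → ∞. Closing the contour in the upper half-plane,
  ∫_{-∞}^{∞} f(x) dx = 2πi · Σ Res(f, z_k)  over the poles with Im z_k > 0.

Zeros of the denominator: z^2 + 69 = 0 gives z = ±sqrt(69)*I.
Upper half-plane: z = sqrt(69)*I (a pole of order 2).

Write f(z) = g(z)/(z - sqrt(69)*I)^2 with g(z) = 4/(z + sqrt(69)*I)^2. For a double pole, Res(f, z₀) = g'(z₀):
  g'(z) = -8/(z + sqrt(69)*I)^3
  Res(f, sqrt(69)*I) = g'(sqrt(69)*I) = -sqrt(69)*I/4761

∫_{-∞}^{∞} f(x) dx = 2πi · (-sqrt(69)*I/4761) = 2*sqrt(69)*pi/4761

Final answer: 2*sqrt(69)*pi/4761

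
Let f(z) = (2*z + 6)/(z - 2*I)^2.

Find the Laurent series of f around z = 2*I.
Put w = z - (2*I), i.e. z = w + 2*I. The denominator is w^2, so it suffices to rewrite the numerator in powers of w.

P(z) = 2*z + 6
P(w + 2*I) = 6 + 4*I + 2*w

Dividing each term by w^2:
  f = (6 + 4*I)/w^2 + 2/w

Substituting back w = z - 2*I:
  f(z) = (6 + 4*I)/(z - 2*I)^2 + 2/(z - 2*I)

The series is finite because the numerator is a polynomial; the negative powers form the principal part, and the coefficient of 1/(z - 2*I) gives Res(f, 2*I) = 2.

Final answer: (6 + 4*I)/(z - 2*I)^2 + 2/(z - 2*I)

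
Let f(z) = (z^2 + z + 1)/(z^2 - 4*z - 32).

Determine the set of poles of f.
The singularities of f are the zeros of the denominator. Factoring,
  z^2 - 4*z - 32 = (z - 8)*(z + 4)
so the candidates are z = 8, z = -4.

Check the numerator P(z) = z^2 + z + 1 at each one:
  P(8) = 73 ≠ 0, so z = 8 is a (simple) pole.
  P(-4) = 13 ≠ 0, so z = -4 is a (simple) pole.

Poles of f: {-4, 8}

Final answer: {-4, 8}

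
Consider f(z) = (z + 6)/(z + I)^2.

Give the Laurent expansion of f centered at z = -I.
(6 - I)/(z + I)^2 + 1/(z + I)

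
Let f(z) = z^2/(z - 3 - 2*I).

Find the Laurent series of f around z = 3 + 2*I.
Put w = z - (3 + 2*I), i.e. z = w + 3 + 2*I. The denominator is w, so it suffices to rewrite the numerator in powers of w.

P(z) = z^2
P(w + 3 + 2*I) = 5 + 12*I + (6 + 4*I)*w + w^2

Dividing each term by w:
  f = (5 + 12*I)/w + 6 + 4*I + w

Substituting back w = z - 3 - 2*I:
  f(z) = (5 + 12*I)/(z - 3 - 2*I) + 6 + 4*I + (z - 3 - 2*I)

The series is finite because the numerator is a polynomial; the negative powers form the principal part, and the coefficient of 1/(z - 3 - 2*I) gives Res(f, 3 + 2*I) = 5 + 12*I.

Final answer: (5 + 12*I)/(z - 3 - 2*I) + 6 + 4*I + (z - 3 - 2*I)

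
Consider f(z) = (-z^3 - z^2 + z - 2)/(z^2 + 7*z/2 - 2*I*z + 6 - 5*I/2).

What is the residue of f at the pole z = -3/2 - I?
Write f(z) = P(z)/Q(z) with P(z) = -z^3 - z^2 + z - 2 and Q(z) = z^2 + 7*z/2 - 2*I*z + 6 - 5*I/2.
The denominator factors as Q(z) = (z + 3/2 + I)*(z + 2 - 3*I), so z = -3/2 - I is a simple zero of Q and P is analytic there; z = -3/2 - I is therefore a simple pole and
  Res(f, z₀) = P(z₀)/Q'(z₀).

Q'(z) = 2*z + 7/2 - 2*I, so Q'(-3/2 - I) = 1/2 - 4*I.
P(-3/2 - I) = -47/8 + 7*I/4.

Res(f, -3/2 - I) = (-47/8 + 7*I/4)/(1/2 - 4*I) = -159/260 - 181*I/130

Final answer: -159/260 - 181*I/130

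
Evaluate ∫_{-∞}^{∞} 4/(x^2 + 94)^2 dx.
Let f(z) = 4/(z^2 + 94)^2. The denominator has no real zeros and deg Q - deg P = 4 ≥ 2, so the integral of f over the upper semicircle |z| = R tends to 0 as R → ∞. Closing the contour in the upper half-plane,
  ∫_{-∞}^{∞} f(x) dx = 2πi · Σ Res(f, z_k)  over the poles with Im z_k > 0.

Zeros of the denominator: z^2 + 94 = 0 gives z = ±sqrt(94)*I.
Upper half-plane: z = sqrt(94)*I (a pole of order 2).

Write f(z) = g(z)/(z - sqrt(94)*I)^2 with g(z) = 4/(z + sqrt(94)*I)^2. For a double pole, Res(f, z₀) = g'(z₀):
  g'(z) = -8/(z + sqrt(94)*I)^3
  Res(f, sqrt(94)*I) = g'(sqrt(94)*I) = -sqrt(94)*I/8836

∫_{-∞}^{∞} f(x) dx = 2πi · (-sqrt(94)*I/8836) = sqrt(94)*pi/4418

Final answer: sqrt(94)*pi/4418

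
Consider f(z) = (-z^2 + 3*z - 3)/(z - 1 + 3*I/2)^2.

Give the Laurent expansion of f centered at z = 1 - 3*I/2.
Put w = z - (1 - 3*I/2), i.e. z = w + 1 - 3*I/2. The denominator is w^2, so it suffices to rewrite the numerator in powers of w.

P(z) = -z^2 + 3*z - 3
P(w + 1 - 3*I/2) = 5/4 - 3*I/2 + (1 + 3*I)*w - w^2

Dividing each term by w^2:
  f = (5/4 - 3*I/2)/w^2 + (1 + 3*I)/w - 1

Substituting back w = z - 1 + 3*I/2:
  f(z) = (5/4 - 3*I/2)/(z - 1 + 3*I/2)^2 + (1 + 3*I)/(z - 1 + 3*I/2) - 1

The series is finite because the numerator is a polynomial; the negative powers form the principal part, and the coefficient of 1/(z - 1 + 3*I/2) gives Res(f, 1 - 3*I/2) = 1 + 3*I.

Final answer: (5/4 - 3*I/2)/(z - 1 + 3*I/2)^2 + (1 + 3*I)/(z - 1 + 3*I/2) - 1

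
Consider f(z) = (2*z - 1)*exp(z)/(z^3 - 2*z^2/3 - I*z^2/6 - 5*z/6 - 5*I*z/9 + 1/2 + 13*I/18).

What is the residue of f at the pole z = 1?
exp(1)*(270/481 + 288*I/481)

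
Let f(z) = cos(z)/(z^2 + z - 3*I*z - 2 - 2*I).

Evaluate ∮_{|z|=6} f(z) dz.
pi*(-1 - I)*cos(1 - I) + pi*(1 + I)*cosh(2)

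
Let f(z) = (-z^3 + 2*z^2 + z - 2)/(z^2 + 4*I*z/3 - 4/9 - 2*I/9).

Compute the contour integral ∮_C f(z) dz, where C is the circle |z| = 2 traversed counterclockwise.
By the residue theorem, ∮_C f(z) dz = 2πi · (sum of the residues of f at the poles inside |z| = 2).

The denominator factors as (z - 1/3 + I/3)*(z + 1/3 + I), so the singularities of f are simple poles at z = 1/3 - I/3, z = -1/3 - I.
  |1/3 - I/3|² = 2/9 < 4 = 2², so this pole is inside the contour.
  |-1/3 - I|² = 10/9 < 4 = 2², so this pole is inside the contour.

With P(z) = -z^3 + 2*z^2 + z - 2 and Q(z) = z^2 + 4*I*z/3 - 4/9 - 2*I/9, each pole is simple, so Res(f, z₀) = P(z₀)/Q'(z₀) with Q'(z) = 2*z + 4*I/3.
  Res(f, 1/3 - I/3) = P(1/3 - I/3)/Q'(1/3 - I/3) = (-43/27 - 19*I/27)/(2/3 + 2*I/3) = -31/18 + 2*I/3
  Res(f, -1/3 - I) = P(-1/3 - I)/Q'(-1/3 - I) = (-137/27 - I/3)/(-2/3 - 2*I/3) = 73/18 - 32*I/9

Sum of residues inside C: 7/3 - 26*I/9
∮_C f(z) dz = 2πi · (7/3 - 26*I/9) = pi*(52/9 + 14*I/3)

Final answer: pi*(52/9 + 14*I/3)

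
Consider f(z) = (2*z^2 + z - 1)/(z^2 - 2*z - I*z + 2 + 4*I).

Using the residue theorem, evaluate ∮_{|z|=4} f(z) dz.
By the residue theorem, ∮_C f(z) dz = 2πi · (sum of the residues of f at the poles inside |z| = 4).

The denominator factors as (z - 2 + I)*(z - 2*I), so the singularities of f are simple poles at z = 2 - I, z = 2*I.
  |2 - I|² = 5 < 16 = 4², so this pole is inside the contour.
  |2*I|² = 4 < 16 = 4², so this pole is inside the contour.

With P(z) = 2*z^2 + z - 1 and Q(z) = z^2 - 2*z - I*z + 2 + 4*I, each pole is simple, so Res(f, z₀) = P(z₀)/Q'(z₀) with Q'(z) = 2*z - 2 - I.
  Res(f, 2 - I) = P(2 - I)/Q'(2 - I) = (7 - 9*I)/(2 - 3*I) = 41/13 + 3*I/13
  Res(f, 2*I) = P(2*I)/Q'(2*I) = (-9 + 2*I)/(-2 + 3*I) = 24/13 + 23*I/13

Sum of residues inside C: 5 + 2*I
∮_C f(z) dz = 2πi · (5 + 2*I) = pi*(-4 + 10*I)

Final answer: pi*(-4 + 10*I)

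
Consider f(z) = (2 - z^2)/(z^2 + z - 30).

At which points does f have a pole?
The singularities of f are the zeros of the denominator. Factoring,
  z^2 + z - 30 = (z - 5)*(z + 6)
so the candidates are z = 5, z = -6.

Check the numerator P(z) = 2 - z^2 at each one:
  P(5) = -23 ≠ 0, so z = 5 is a (simple) pole.
  P(-6) = -34 ≠ 0, so z = -6 is a (simple) pole.

Poles of f: {-6, 5}

Final answer: {-6, 5}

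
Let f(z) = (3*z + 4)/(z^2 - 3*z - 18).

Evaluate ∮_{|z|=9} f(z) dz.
6*I*pi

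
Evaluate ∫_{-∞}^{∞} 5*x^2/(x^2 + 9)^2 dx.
5*pi/6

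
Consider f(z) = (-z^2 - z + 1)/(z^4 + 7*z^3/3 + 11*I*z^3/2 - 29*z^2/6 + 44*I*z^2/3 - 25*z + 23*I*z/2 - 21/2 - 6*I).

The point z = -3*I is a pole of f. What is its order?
Factor the denominator:
  z^4 + 7*z^3/3 + 11*I*z^3/2 - 29*z^2/6 + 44*I*z^2/3 - 25*z + 23*I*z/2 - 21/2 - 6*I = (z + 3*I)^2*(z + 2 - I)*(z + 1/3 + I/2)

The numerator P(z) = -z^2 - z + 1 has P(-3*I) = 10 + 3*I ≠ 0, so no factor of (z + 3*I) cancels.
Near z = -3*I we can therefore write f(z) = g(z)/(z + 3*I)^2 with g analytic at -3*I and g(-3*I) ≠ 0 (g is the numerator divided by the remaining denominator factors).

Hence z = -3*I is a pole of order 2.

Final answer: 2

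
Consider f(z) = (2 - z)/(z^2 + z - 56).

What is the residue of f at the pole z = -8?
Write f(z) = P(z)/Q(z) with P(z) = 2 - z and Q(z) = z^2 + z - 56.
The denominator factors as Q(z) = (z + 8)*(z - 7), so z = -8 is a simple zero of Q and P is analytic there; z = -8 is therefore a simple pole and
  Res(f, z₀) = P(z₀)/Q'(z₀).

Q'(z) = 2*z + 1, so Q'(-8) = -15.
P(-8) = 10.

Res(f, -8) = (10)/(-15) = -2/3

Final answer: -2/3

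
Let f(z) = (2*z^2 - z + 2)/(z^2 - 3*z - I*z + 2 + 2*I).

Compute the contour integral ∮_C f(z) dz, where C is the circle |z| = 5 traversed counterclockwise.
pi*(-4 + 10*I)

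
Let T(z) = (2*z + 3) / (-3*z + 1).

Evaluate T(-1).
Substitute z = -1:
  numerator:   2*(-1) + 3 = 1
  denominator: -3*(-1) + 1 = 4
T(-1) = (1)/(4) = 1/4

Final answer: 1/4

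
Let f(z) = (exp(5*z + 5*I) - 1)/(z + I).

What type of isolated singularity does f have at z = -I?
removable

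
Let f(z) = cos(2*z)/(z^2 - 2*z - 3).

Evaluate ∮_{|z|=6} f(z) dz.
-I*pi*cos(2)/2 + I*pi*cos(6)/2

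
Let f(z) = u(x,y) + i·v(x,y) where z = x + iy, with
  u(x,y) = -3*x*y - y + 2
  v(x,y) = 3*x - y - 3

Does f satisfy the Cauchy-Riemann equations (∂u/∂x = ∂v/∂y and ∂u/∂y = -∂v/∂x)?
∂u/∂x = -3*y
∂v/∂y = -1
∂u/∂y = -3*x - 1
∂v/∂x = 3
∂u/∂x ≠ ∂v/∂y and ∂u/∂y ≠ -∂v/∂x; the Cauchy-Riemann equations are not satisfied, so f is not analytic.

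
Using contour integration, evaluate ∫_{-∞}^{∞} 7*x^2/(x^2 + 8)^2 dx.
Let f(z) = 7*z^2/(z^2 + 8)^2. The denominator has no real zeros and deg Q - deg P = 2 ≥ 2, so the integral of f over the upper semicircle |z| = R tends to 0 as R → ∞. Closing the contour in the upper half-plane,
  ∫_{-∞}^{∞} f(x) dx = 2πi · Σ Res(f, z_k)  over the poles with Im z_k > 0.

Zeros of the denominator: z^2 + 8 = 0 gives z = ±2*sqrt(2)*I.
Upper half-plane: z = 2*sqrt(2)*I (a pole of order 2).

Write f(z) = g(z)/(z - 2*sqrt(2)*I)^2 with g(z) = 7*z^2/(z + 2*sqrt(2)*I)^2. For a double pole, Res(f, z₀) = g'(z₀):
  g'(z) = 28*sqrt(2)*I*z/(z + 2*sqrt(2)*I)^3
  Res(f, 2*sqrt(2)*I) = g'(2*sqrt(2)*I) = -7*sqrt(2)*I/16

∫_{-∞}^{∞} f(x) dx = 2πi · (-7*sqrt(2)*I/16) = 7*sqrt(2)*pi/8

Final answer: 7*sqrt(2)*pi/8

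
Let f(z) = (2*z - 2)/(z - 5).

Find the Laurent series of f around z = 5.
8/(z - 5) + 2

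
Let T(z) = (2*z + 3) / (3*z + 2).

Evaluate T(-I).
12/13 + 5*I/13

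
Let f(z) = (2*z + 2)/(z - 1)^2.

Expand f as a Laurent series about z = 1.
Put w = z - (1), i.e. z = w + 1. The denominator is w^2, so it suffices to rewrite the numerator in powers of w.

P(z) = 2*z + 2
P(w + 1) = 4 + 2*w

Dividing each term by w^2:
  f = 4/w^2 + 2/w

Substituting back w = z - 1:
  f(z) = 4/(z - 1)^2 + 2/(z - 1)

The series is finite because the numerator is a polynomial; the negative powers form the principal part, and the coefficient of 1/(z - 1) gives Res(f, 1) = 2.

Final answer: 4/(z - 1)^2 + 2/(z - 1)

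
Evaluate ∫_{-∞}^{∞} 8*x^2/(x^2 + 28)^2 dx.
Let f(z) = 8*z^2/(z^2 + 28)^2. The denominator has no real zeros and deg Q - deg P = 2 ≥ 2, so the integral of f over the upper semicircle |z| = R tends to 0 as R → ∞. Closing the contour in the upper half-plane,
  ∫_{-∞}^{∞} f(x) dx = 2πi · Σ Res(f, z_k)  over the poles with Im z_k > 0.

Zeros of the denominator: z^2 + 28 = 0 gives z = ±2*sqrt(7)*I.
Upper half-plane: z = 2*sqrt(7)*I (a pole of order 2).

Write f(z) = g(z)/(z - 2*sqrt(7)*I)^2 with g(z) = 8*z^2/(z + 2*sqrt(7)*I)^2. For a double pole, Res(f, z₀) = g'(z₀):
  g'(z) = 32*sqrt(7)*I*z/(z + 2*sqrt(7)*I)^3
  Res(f, 2*sqrt(7)*I) = g'(2*sqrt(7)*I) = -sqrt(7)*I/7

∫_{-∞}^{∞} f(x) dx = 2πi · (-sqrt(7)*I/7) = 2*sqrt(7)*pi/7

Final answer: 2*sqrt(7)*pi/7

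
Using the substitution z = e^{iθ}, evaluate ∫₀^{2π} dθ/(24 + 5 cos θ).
Let J = ∫₀^{2π} dθ/(24 + 5 cos θ).
Put z = e^{iθ}: then cos θ = (z + 1/z)/2, dθ = dz/(iz), and z runs once counterclockwise around |z| = 1:
  J = ∮_{|z|=1} 1/(24 + 5*(z + 1/z)/2) · dz/(iz) = (2/i) ∮_{|z|=1} dz/(5*z^2 + 48*z + 5).
The roots of 5*z^2 + 48*z + 5 are z = (-24 ± sqrt(24^2 - 5^2))/5, with sqrt(551) = sqrt(551); their product is 1, so only z₊ = -24/5 + sqrt(551)/5 lies inside the unit circle (z₋ = -24/5 - sqrt(551)/5 lies outside).
z₊ is a simple zero of q(z) = 5*z^2 + 48*z + 5, so Res(1/q, z₊) = 1/q'(z₊) with q'(z) = 10*z + 48; and q'(z₊) = 5*(z₊ - z₋) = 2*sqrt(551).
Therefore J = (2/i) · 2πi · 1/(2*sqrt(551)) = 2*pi/(sqrt(551)) = 2*sqrt(551)*pi/551

Final answer: 2*sqrt(551)*pi/551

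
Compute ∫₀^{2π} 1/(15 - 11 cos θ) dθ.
sqrt(26)*pi/26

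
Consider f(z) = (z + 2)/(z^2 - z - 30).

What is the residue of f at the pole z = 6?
Write f(z) = P(z)/Q(z) with P(z) = z + 2 and Q(z) = z^2 - z - 30.
The denominator factors as Q(z) = (z - 6)*(z + 5), so z = 6 is a simple zero of Q and P is analytic there; z = 6 is therefore a simple pole and
  Res(f, z₀) = P(z₀)/Q'(z₀).

Q'(z) = 2*z - 1, so Q'(6) = 11.
P(6) = 8.

Res(f, 6) = (8)/(11) = 8/11

Final answer: 8/11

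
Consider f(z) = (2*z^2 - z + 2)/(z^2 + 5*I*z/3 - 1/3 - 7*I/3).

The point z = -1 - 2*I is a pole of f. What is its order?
Factor the denominator:
  z^2 + 5*I*z/3 - 1/3 - 7*I/3 = (z + 1 + 2*I)*(z - 1 - I/3)

The numerator P(z) = 2*z^2 - z + 2 has P(-1 - 2*I) = -3 + 10*I ≠ 0, so no factor of (z + 1 + 2*I) cancels.
Near z = -1 - 2*I we can therefore write f(z) = g(z)/(z + 1 + 2*I) with g analytic at -1 - 2*I and g(-1 - 2*I) ≠ 0 (g is the numerator divided by the remaining denominator factors).

Hence z = -1 - 2*I is a pole of order 1.

Final answer: 1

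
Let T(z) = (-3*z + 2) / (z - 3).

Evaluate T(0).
Substitute z = 0:
  numerator:   -3*(0) + 2 = 2
  denominator: (0) - 3 = -3
T(0) = (2)/(-3) = -2/3

Final answer: -2/3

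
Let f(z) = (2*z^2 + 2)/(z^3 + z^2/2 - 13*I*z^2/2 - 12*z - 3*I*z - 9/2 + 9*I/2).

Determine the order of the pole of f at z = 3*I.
Factor the denominator:
  z^3 + z^2/2 - 13*I*z^2/2 - 12*z - 3*I*z - 9/2 + 9*I/2 = (z - 3*I)^2*(z + 1/2 - I/2)

The numerator P(z) = 2*z^2 + 2 has P(3*I) = -16 ≠ 0, so no factor of (z - 3*I) cancels.
Near z = 3*I we can therefore write f(z) = g(z)/(z - 3*I)^2 with g analytic at 3*I and g(3*I) ≠ 0 (g is the numerator divided by the remaining denominator factors).

Hence z = 3*I is a pole of order 2.

Final answer: 2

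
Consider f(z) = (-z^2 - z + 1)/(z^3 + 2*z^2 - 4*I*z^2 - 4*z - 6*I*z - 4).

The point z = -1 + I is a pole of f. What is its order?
2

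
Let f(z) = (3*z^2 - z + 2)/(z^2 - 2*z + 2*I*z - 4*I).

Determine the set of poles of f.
The singularities of f are the zeros of the denominator. Factoring,
  z^2 - 2*z + 2*I*z - 4*I = (z - 2)*(z + 2*I)
so the candidates are z = 2, z = -2*I.

Check the numerator P(z) = 3*z^2 - z + 2 at each one:
  P(2) = 12 ≠ 0, so z = 2 is a (simple) pole.
  P(-2*I) = -10 + 2*I ≠ 0, so z = -2*I is a (simple) pole.

Poles of f: {-2*I, 2}

Final answer: {-2*I, 2}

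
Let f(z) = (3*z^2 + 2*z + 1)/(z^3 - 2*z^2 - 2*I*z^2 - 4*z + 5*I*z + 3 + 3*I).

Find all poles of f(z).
The singularities of f are the zeros of the denominator. Factoring,
  z^3 - 2*z^2 - 2*I*z^2 - 4*z + 5*I*z + 3 + 3*I = (z - I)*(z - 3)*(z + 1 - I)
so the candidates are z = I, z = 3, z = -1 + I.

Check the numerator P(z) = 3*z^2 + 2*z + 1 at each one:
  P(I) = -2 + 2*I ≠ 0, so z = I is a (simple) pole.
  P(3) = 34 ≠ 0, so z = 3 is a (simple) pole.
  P(-1 + I) = -1 - 4*I ≠ 0, so z = -1 + I is a (simple) pole.

Poles of f: {-1 + I, I, 3}

Final answer: {-1 + I, I, 3}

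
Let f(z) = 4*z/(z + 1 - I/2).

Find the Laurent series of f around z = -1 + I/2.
Put w = z - (-1 + I/2), i.e. z = w - 1 + I/2. The denominator is w, so it suffices to rewrite the numerator in powers of w.

P(z) = 4*z
P(w - 1 + I/2) = -4 + 2*I + 4*w

Dividing each term by w:
  f = (-4 + 2*I)/w + 4

Substituting back w = z + 1 - I/2:
  f(z) = (-4 + 2*I)/(z + 1 - I/2) + 4

The series is finite because the numerator is a polynomial; the negative powers form the principal part, and the coefficient of 1/(z + 1 - I/2) gives Res(f, -1 + I/2) = -4 + 2*I.

Final answer: (-4 + 2*I)/(z + 1 - I/2) + 4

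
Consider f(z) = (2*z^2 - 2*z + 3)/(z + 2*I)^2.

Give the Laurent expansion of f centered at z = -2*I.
(-5 + 4*I)/(z + 2*I)^2 + (-2 - 8*I)/(z + 2*I) + 2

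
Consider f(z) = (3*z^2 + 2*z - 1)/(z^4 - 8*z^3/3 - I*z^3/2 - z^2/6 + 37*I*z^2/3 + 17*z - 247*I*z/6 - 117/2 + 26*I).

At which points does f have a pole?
{-3 + 2*I, 2/3 + 3*I/2, 2 - 3*I, 3}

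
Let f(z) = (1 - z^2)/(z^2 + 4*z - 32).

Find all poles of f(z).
The singularities of f are the zeros of the denominator. Factoring,
  z^2 + 4*z - 32 = (z - 4)*(z + 8)
so the candidates are z = 4, z = -8.

Check the numerator P(z) = 1 - z^2 at each one:
  P(4) = -15 ≠ 0, so z = 4 is a (simple) pole.
  P(-8) = -63 ≠ 0, so z = -8 is a (simple) pole.

Poles of f: {-8, 4}

Final answer: {-8, 4}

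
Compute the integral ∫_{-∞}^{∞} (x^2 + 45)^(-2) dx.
Let f(z) = (z^2 + 45)^(-2). The denominator has no real zeros and deg Q - deg P = 4 ≥ 2, so the integral of f over the upper semicircle |z| = R tends to 0 as R → ∞. Closing the contour in the upper half-plane,
  ∫_{-∞}^{∞} f(x) dx = 2πi · Σ Res(f, z_k)  over the poles with Im z_k > 0.

Zeros of the denominator: z^2 + 45 = 0 gives z = ±3*sqrt(5)*I.
Upper half-plane: z = 3*sqrt(5)*I (a pole of order 2).

Write f(z) = g(z)/(z - 3*sqrt(5)*I)^2 with g(z) = (z + 3*sqrt(5)*I)^(-2). For a double pole, Res(f, z₀) = g'(z₀):
  g'(z) = -2/(z + 3*sqrt(5)*I)^3
  Res(f, 3*sqrt(5)*I) = g'(3*sqrt(5)*I) = -sqrt(5)*I/2700

∫_{-∞}^{∞} f(x) dx = 2πi · (-sqrt(5)*I/2700) = sqrt(5)*pi/1350

Final answer: sqrt(5)*pi/1350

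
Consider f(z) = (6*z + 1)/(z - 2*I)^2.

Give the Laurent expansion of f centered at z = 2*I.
(1 + 12*I)/(z - 2*I)^2 + 6/(z - 2*I)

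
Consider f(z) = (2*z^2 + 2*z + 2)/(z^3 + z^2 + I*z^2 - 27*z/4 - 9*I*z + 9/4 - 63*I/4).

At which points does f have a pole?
The singularities of f are the zeros of the denominator. Factoring,
  z^3 + z^2 + I*z^2 - 27*z/4 - 9*I*z + 9/4 - 63*I/4 = (z - 3 - 3*I/2)*(z + 3 + 3*I/2)*(z + 1 + I)
so the candidates are z = 3 + 3*I/2, z = -3 - 3*I/2, z = -1 - I.

Check the numerator P(z) = 2*z^2 + 2*z + 2 at each one:
  P(3 + 3*I/2) = 43/2 + 21*I ≠ 0, so z = 3 + 3*I/2 is a (simple) pole.
  P(-3 - 3*I/2) = 19/2 + 15*I ≠ 0, so z = -3 - 3*I/2 is a (simple) pole.
  P(-1 - I) = 2*I ≠ 0, so z = -1 - I is a (simple) pole.

Poles of f: {-3 - 3*I/2, -1 - I, 3 + 3*I/2}

Final answer: {-3 - 3*I/2, -1 - I, 3 + 3*I/2}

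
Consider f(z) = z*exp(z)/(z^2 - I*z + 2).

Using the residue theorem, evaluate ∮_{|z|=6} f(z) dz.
4*I*pi*exp(2*I)/3 + 2*I*pi*exp(-I)/3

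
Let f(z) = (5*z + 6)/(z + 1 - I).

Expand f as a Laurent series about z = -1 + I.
Put w = z - (-1 + I), i.e. z = w - 1 + I. The denominator is w, so it suffices to rewrite the numerator in powers of w.

P(z) = 5*z + 6
P(w - 1 + I) = 1 + 5*I + 5*w

Dividing each term by w:
  f = (1 + 5*I)/w + 5

Substituting back w = z + 1 - I:
  f(z) = (1 + 5*I)/(z + 1 - I) + 5

The series is finite because the numerator is a polynomial; the negative powers form the principal part, and the coefficient of 1/(z + 1 - I) gives Res(f, -1 + I) = 1 + 5*I.

Final answer: (1 + 5*I)/(z + 1 - I) + 5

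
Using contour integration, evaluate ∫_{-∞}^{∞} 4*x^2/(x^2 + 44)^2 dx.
Let f(z) = 4*z^2/(z^2 + 44)^2. The denominator has no real zeros and deg Q - deg P = 2 ≥ 2, so the integral of f over the upper semicircle |z| = R tends to 0 as R → ∞. Closing the contour in the upper half-plane,
  ∫_{-∞}^{∞} f(x) dx = 2πi · Σ Res(f, z_k)  over the poles with Im z_k > 0.

Zeros of the denominator: z^2 + 44 = 0 gives z = ±2*sqrt(11)*I.
Upper half-plane: z = 2*sqrt(11)*I (a pole of order 2).

Write f(z) = g(z)/(z - 2*sqrt(11)*I)^2 with g(z) = 4*z^2/(z + 2*sqrt(11)*I)^2. For a double pole, Res(f, z₀) = g'(z₀):
  g'(z) = 16*sqrt(11)*I*z/(z + 2*sqrt(11)*I)^3
  Res(f, 2*sqrt(11)*I) = g'(2*sqrt(11)*I) = -sqrt(11)*I/22

∫_{-∞}^{∞} f(x) dx = 2πi · (-sqrt(11)*I/22) = sqrt(11)*pi/11

Final answer: sqrt(11)*pi/11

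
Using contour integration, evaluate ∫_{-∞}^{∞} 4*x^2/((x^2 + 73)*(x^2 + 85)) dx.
Let f(z) = 4*z^2/((z^2 + 73)*(z^2 + 85)). The denominator has no real zeros and deg Q - deg P = 2 ≥ 2, so the integral of f over the upper semicircle |z| = R tends to 0 as R → ∞. Closing the contour in the upper half-plane,
  ∫_{-∞}^{∞} f(x) dx = 2πi · Σ Res(f, z_k)  over the poles with Im z_k > 0.

Zeros of the denominator: z^2 + 85 = 0 gives z = ±sqrt(85)*I; z^2 + 73 = 0 gives z = ±sqrt(73)*I.
Upper half-plane: z = sqrt(73)*I, z = sqrt(85)*I (simple).

Each pole is a simple zero of Q(z) = z^4 + 158*z^2 + 6205, so Res(f, z₀) = P(z₀)/Q'(z₀) with P(z) = 4*z^2, Q'(z) = 4*z^3 + 316*z:
  Res(f, sqrt(73)*I) = (-292)/(24*sqrt(73)*I) = sqrt(73)*I/6
  Res(f, sqrt(85)*I) = (-340)/(-24*sqrt(85)*I) = -sqrt(85)*I/6

Sum of residues: I*(-sqrt(85) + sqrt(73))/6
∫_{-∞}^{∞} f(x) dx = 2πi · (I*(-sqrt(85) + sqrt(73))/6) = pi*(-sqrt(73) + sqrt(85))/3

Final answer: pi*(-sqrt(73) + sqrt(85))/3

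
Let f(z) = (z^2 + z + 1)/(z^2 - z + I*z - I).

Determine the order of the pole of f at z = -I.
1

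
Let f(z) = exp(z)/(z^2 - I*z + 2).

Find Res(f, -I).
Write f(z) = P(z)/Q(z) with P(z) = exp(z) and Q(z) = z^2 - I*z + 2.
The denominator factors as Q(z) = (z - 2*I)*(z + I), so z = -I is a simple zero of Q and P is analytic there; z = -I is therefore a simple pole and
  Res(f, z₀) = P(z₀)/Q'(z₀).

Q'(z) = 2*z - I, so Q'(-I) = -3*I.
P(-I) = exp(-I).

Res(f, -I) = (exp(-I))/(-3*I) = I*exp(-I)/3

Final answer: I*exp(-I)/3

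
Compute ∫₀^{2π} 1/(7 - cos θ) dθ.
Call the integral J. The integrand is 2π-periodic and we integrate over a full period, so shifting θ does not change the value (θ → θ + π flips the sign of the trig term). Hence
  J = ∫₀^{2π} dθ/(7 + cos θ).
Put z = e^{iθ}: then cos θ = (z + 1/z)/2, dθ = dz/(iz), and z runs once counterclockwise around |z| = 1:
  J = ∮_{|z|=1} 1/(7 + (z + 1/z)/2) · dz/(iz) = (2/i) ∮_{|z|=1} dz/(z^2 + 14*z + 1).
The roots of z^2 + 14*z + 1 are z = (-7 ± sqrt(7^2 - 1^2)), with sqrt(48) = 4*sqrt(3); their product is 1, so only z₊ = -7 + 4*sqrt(3) lies inside the unit circle (z₋ = -7 - 4*sqrt(3) lies outside).
z₊ is a simple zero of q(z) = z^2 + 14*z + 1, so Res(1/q, z₊) = 1/q'(z₊) with q'(z) = 2*z + 14; and q'(z₊) = (z₊ - z₋) = 8*sqrt(3).
Therefore J = (2/i) · 2πi · 1/(8*sqrt(3)) = 2*pi/(4*sqrt(3)) = sqrt(3)*pi/6

Final answer: sqrt(3)*pi/6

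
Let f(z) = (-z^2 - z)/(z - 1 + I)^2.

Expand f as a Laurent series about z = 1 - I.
(-1 + 3*I)/(z - 1 + I)^2 + (-3 + 2*I)/(z - 1 + I) - 1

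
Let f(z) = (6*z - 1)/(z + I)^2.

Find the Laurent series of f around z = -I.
Put w = z - (-I), i.e. z = w - I. The denominator is w^2, so it suffices to rewrite the numerator in powers of w.

P(z) = 6*z - 1
P(w - I) = -1 - 6*I + 6*w

Dividing each term by w^2:
  f = (-1 - 6*I)/w^2 + 6/w

Substituting back w = z + I:
  f(z) = (-1 - 6*I)/(z + I)^2 + 6/(z + I)

The series is finite because the numerator is a polynomial; the negative powers form the principal part, and the coefficient of 1/(z + I) gives Res(f, -I) = 6.

Final answer: (-1 - 6*I)/(z + I)^2 + 6/(z + I)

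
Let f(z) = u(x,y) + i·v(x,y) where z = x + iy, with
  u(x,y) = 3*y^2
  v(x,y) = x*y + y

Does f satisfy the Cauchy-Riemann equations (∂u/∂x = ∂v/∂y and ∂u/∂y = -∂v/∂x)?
∂u/∂x = 0
∂v/∂y = x + 1
∂u/∂y = 6*y
∂v/∂x = y
∂u/∂x ≠ ∂v/∂y and ∂u/∂y ≠ -∂v/∂x; the Cauchy-Riemann equations are not satisfied, so f is not analytic.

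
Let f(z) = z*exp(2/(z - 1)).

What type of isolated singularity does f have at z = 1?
Let u = z - 1. Then
  e^(2/u) = Σ_{k≥0} (2)^k/(k!·u^k) = 1 + 2/u + 2/u^2 + 4/(3*u^3) + ...
which has infinitely many negative powers of u, so exp(2/(z - 1)) has an essential singularity at z = 1.
The extra factor z is a nonzero polynomial; if the product had at most a pole at z = 1, dividing by that polynomial would leave exp(2/(z - 1)) with at most a pole too — contradiction. (Equivalently, the product's Laurent series still has infinitely many negative powers.)
So the singularity is essential.

Final answer: essential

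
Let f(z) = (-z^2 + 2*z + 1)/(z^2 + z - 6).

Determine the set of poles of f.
{-3, 2}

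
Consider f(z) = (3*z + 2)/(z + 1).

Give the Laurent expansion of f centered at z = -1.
Put w = z - (-1), i.e. z = w - 1. The denominator is w, so it suffices to rewrite the numerator in powers of w.

P(z) = 3*z + 2
P(w - 1) = -1 + 3*w

Dividing each term by w:
  f = -1/w + 3

Substituting back w = z + 1:
  f(z) = -1/(z + 1) + 3

The series is finite because the numerator is a polynomial; the negative powers form the principal part, and the coefficient of 1/(z + 1) gives Res(f, -1) = -1.

Final answer: -1/(z + 1) + 3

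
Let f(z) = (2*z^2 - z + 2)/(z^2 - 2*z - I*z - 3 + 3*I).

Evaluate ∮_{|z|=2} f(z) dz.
By the residue theorem, ∮_C f(z) dz = 2πi · (sum of the residues of f at the poles inside |z| = 2).

The denominator factors as (z - 3)*(z + 1 - I), so the singularities of f are simple poles at z = 3, z = -1 + I.
  |3|² = 9 > 4 = 2², so this pole is outside the contour.
  |-1 + I|² = 2 < 4 = 2², so this pole is inside the contour.

With P(z) = 2*z^2 - z + 2 and Q(z) = z^2 - 2*z - I*z - 3 + 3*I, each pole is simple, so Res(f, z₀) = P(z₀)/Q'(z₀) with Q'(z) = 2*z - 2 - I.
  Res(f, -1 + I) = P(-1 + I)/Q'(-1 + I) = (3 - 5*I)/(-4 + I) = -1 + I

∮_C f(z) dz = 2πi · (-1 + I) = pi*(-2 - 2*I)

Final answer: pi*(-2 - 2*I)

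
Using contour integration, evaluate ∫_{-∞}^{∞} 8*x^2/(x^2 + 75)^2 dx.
Let f(z) = 8*z^2/(z^2 + 75)^2. The denominator has no real zeros and deg Q - deg P = 2 ≥ 2, so the integral of f over the upper semicircle |z| = R tends to 0 as R → ∞. Closing the contour in the upper half-plane,
  ∫_{-∞}^{∞} f(x) dx = 2πi · Σ Res(f, z_k)  over the poles with Im z_k > 0.

Zeros of the denominator: z^2 + 75 = 0 gives z = ±5*sqrt(3)*I.
Upper half-plane: z = 5*sqrt(3)*I (a pole of order 2).

Write f(z) = g(z)/(z - 5*sqrt(3)*I)^2 with g(z) = 8*z^2/(z + 5*sqrt(3)*I)^2. For a double pole, Res(f, z₀) = g'(z₀):
  g'(z) = 80*sqrt(3)*I*z/(z + 5*sqrt(3)*I)^3
  Res(f, 5*sqrt(3)*I) = g'(5*sqrt(3)*I) = -2*sqrt(3)*I/15

∫_{-∞}^{∞} f(x) dx = 2πi · (-2*sqrt(3)*I/15) = 4*sqrt(3)*pi/15

Final answer: 4*sqrt(3)*pi/15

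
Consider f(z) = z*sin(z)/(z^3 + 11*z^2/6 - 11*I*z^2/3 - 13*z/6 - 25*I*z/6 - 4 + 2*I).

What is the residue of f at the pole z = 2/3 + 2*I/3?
Write f(z) = P(z)/Q(z) with P(z) = z*sin(z) and Q(z) = z^3 + 11*z^2/6 - 11*I*z^2/3 - 13*z/6 - 25*I*z/6 - 4 + 2*I.
The denominator factors as Q(z) = (z - 2/3 - 2*I/3)*(z + 3/2)*(z + 1 - 3*I), so z = 2/3 + 2*I/3 is a simple zero of Q and P is analytic there; z = 2/3 + 2*I/3 is therefore a simple pole and
  Res(f, z₀) = P(z₀)/Q'(z₀).

Q'(z) = 3*z^2 + 11*z/3 - 22*I*z/3 - 13/6 - 25*I/6, so Q'(2/3 + 2*I/3) = 31/6 - 71*I/18.
P(2/3 + 2*I/3) = (2/3 + 2*I/3)*sin(2/3 + 2*I/3).

Res(f, 2/3 + 2*I/3) = ((2/3 + 2*I/3)*sin(2/3 + 2*I/3))/(31/6 - 71*I/18) = (132/6845 + 984*I/6845)*sin(2/3 + 2*I/3)

Final answer: (132/6845 + 984*I/6845)*sin(2/3 + 2*I/3)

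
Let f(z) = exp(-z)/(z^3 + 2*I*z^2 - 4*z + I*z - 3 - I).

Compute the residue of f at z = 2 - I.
Write f(z) = P(z)/Q(z) with P(z) = exp(-z) and Q(z) = z^3 + 2*I*z^2 - 4*z + I*z - 3 - I.
The denominator factors as Q(z) = (z + 1)*(z + 1 + I)*(z - 2 + I), so z = 2 - I is a simple zero of Q and P is analytic there; z = 2 - I is therefore a simple pole and
  Res(f, z₀) = P(z₀)/Q'(z₀).

Q'(z) = 3*z^2 + 4*I*z - 4 + I, so Q'(2 - I) = 9 - 3*I.
P(2 - I) = exp(-2 + I).

Res(f, 2 - I) = (exp(-2 + I))/(9 - 3*I) = (1/10 + I/30)*exp(-2 + I)

Final answer: (1/10 + I/30)*exp(-2 + I)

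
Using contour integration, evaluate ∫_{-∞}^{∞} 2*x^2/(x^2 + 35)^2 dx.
sqrt(35)*pi/35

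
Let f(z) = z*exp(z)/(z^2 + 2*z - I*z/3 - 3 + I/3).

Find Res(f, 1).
exp(1)*(36/145 + 3*I/145)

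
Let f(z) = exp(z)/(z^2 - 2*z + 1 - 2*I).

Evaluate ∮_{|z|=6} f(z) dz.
pi*(-1/2 - I/2)*exp(-I) + pi*(1/2 + I/2)*exp(2 + I)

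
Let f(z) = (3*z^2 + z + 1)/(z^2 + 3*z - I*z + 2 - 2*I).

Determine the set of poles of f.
The singularities of f are the zeros of the denominator. Factoring,
  z^2 + 3*z - I*z + 2 - 2*I = (z + 1 - I)*(z + 2)
so the candidates are z = -1 + I, z = -2.

Check the numerator P(z) = 3*z^2 + z + 1 at each one:
  P(-1 + I) = -5*I ≠ 0, so z = -1 + I is a (simple) pole.
  P(-2) = 11 ≠ 0, so z = -2 is a (simple) pole.

Poles of f: {-2, -1 + I}

Final answer: {-2, -1 + I}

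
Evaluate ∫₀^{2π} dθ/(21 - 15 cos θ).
Call the integral J. The integrand is 2π-periodic and we integrate over a full period, so shifting θ does not change the value (θ → θ + π flips the sign of the trig term). Hence
  J = ∫₀^{2π} dθ/(21 + 15 cos θ).
Put z = e^{iθ}: then cos θ = (z + 1/z)/2, dθ = dz/(iz), and z runs once counterclockwise around |z| = 1:
  J = ∮_{|z|=1} 1/(21 + 15*(z + 1/z)/2) · dz/(iz) = (2/i) ∮_{|z|=1} dz/(15*z^2 + 42*z + 15).
The roots of 15*z^2 + 42*z + 15 are z = (-21 ± sqrt(21^2 - 15^2))/15, with sqrt(216) = 6*sqrt(6); their product is 1, so only z₊ = -7/5 + 2*sqrt(6)/5 lies inside the unit circle (z₋ = -7/5 - 2*sqrt(6)/5 lies outside).
z₊ is a simple zero of q(z) = 15*z^2 + 42*z + 15, so Res(1/q, z₊) = 1/q'(z₊) with q'(z) = 30*z + 42; and q'(z₊) = 15*(z₊ - z₋) = 12*sqrt(6).
Therefore J = (2/i) · 2πi · 1/(12*sqrt(6)) = 2*pi/(6*sqrt(6)) = sqrt(6)*pi/18

Final answer: sqrt(6)*pi/18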